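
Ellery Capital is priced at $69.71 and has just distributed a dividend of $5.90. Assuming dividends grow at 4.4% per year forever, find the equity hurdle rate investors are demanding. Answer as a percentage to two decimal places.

13.24%

Rearranging the constant-growth DDM: r = D₁/P₀ + g.
D₁ = 5.90 × (1 + 0.044) = 6.1596.
r = 6.1596 / 69.71 + 0.044 = 0.08836 + 0.044 = 0.13236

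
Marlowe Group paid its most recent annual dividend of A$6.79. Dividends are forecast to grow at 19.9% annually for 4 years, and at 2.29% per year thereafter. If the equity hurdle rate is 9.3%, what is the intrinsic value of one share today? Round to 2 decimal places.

A$177.89

Two-stage DDM. Project D₁…D_4 at 0.199, terminal growth 0.0229, discount at r = 0.093.
D_1 = 8.1412
D_2 = 9.7613
D_3 = 11.7038
D_4 = 14.0329
Terminal value at t=4: TV = D_5/(r−g) = 14.3542/(0.093−0.0229) = 204.7678
P₀ = 8.1412/(1+0.093)^1 + 9.7613/(1+0.093)^2 + 11.7038/(1+0.093)^3 + 14.0329/(1+0.093)^4 + 204.7678/(1+0.093)^4 = 177.8918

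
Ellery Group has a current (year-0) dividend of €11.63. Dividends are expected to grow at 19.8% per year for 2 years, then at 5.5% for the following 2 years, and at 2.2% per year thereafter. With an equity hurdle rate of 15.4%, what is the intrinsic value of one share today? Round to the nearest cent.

€127.65

Three-stage DDM. Project D₁…D_4; terminal Gordon value at t=4 with g = 0.022; discount at r = 0.154.
D_1 = 13.9327
D_2 = 16.6914
D_3 = 17.6095
D_4 = 18.5780
TV_4 = 18.9867/(0.154−0.022) = 143.8385
P₀ = Σ Dₜ/(1+r)ᵗ + TV_4/(1+r)^4 = 127.6470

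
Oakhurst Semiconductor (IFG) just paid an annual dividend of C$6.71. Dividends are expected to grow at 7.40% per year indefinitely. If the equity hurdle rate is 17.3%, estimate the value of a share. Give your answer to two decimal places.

C$72.79

Gordon growth model: P₀ = D₁/(r − g). D₁ = 6.71 × (1 + 0.074) = 7.2065.
P₀ = 7.2065 / (0.173 − 0.074) = 7.2065 / 0.099 = 72.7933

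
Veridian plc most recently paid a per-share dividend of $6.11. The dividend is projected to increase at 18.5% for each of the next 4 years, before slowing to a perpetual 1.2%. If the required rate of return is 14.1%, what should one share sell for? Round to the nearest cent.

Two-stage DDM. Project D₁…D_4 at 0.185, terminal growth 0.012, discount at r = 0.141.
D_1 = 7.2404
D_2 = 8.5798
D_3 = 10.1671
D_4 = 12.0480
Terminal value at t=4: TV = D_5/(r−g) = 12.1926/(0.141−0.012) = 94.5160
P₀ = 7.2404/(1+0.141)^1 + 8.5798/(1+0.141)^2 + 10.1671/(1+0.141)^3 + 12.0480/(1+0.141)^4 + 94.5160/(1+0.141)^4 = 82.6539

$82.65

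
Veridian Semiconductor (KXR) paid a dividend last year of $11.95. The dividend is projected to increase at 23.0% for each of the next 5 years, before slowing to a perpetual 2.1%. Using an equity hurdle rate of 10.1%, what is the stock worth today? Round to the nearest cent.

$349.73

Two-stage DDM. Project D₁…D_5 at 0.23, terminal growth 0.021, discount at r = 0.101.
D_1 = 14.6985
D_2 = 18.0792
D_3 = 22.2374
D_4 = 27.3520
D_5 = 33.6429
Terminal value at t=5: TV = D_6/(r−g) = 34.3494/(0.101−0.021) = 429.3675
P₀ = 14.6985/(1+0.101)^1 + 18.0792/(1+0.101)^2 + 22.2374/(1+0.101)^3 + 27.3520/(1+0.101)^4 + 33.6429/(1+0.101)^5 + 429.3675/(1+0.101)^5 = 349.7300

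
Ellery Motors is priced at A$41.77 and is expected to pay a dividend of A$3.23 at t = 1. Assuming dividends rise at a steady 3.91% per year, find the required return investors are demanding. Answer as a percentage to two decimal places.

11.64%

Rearranging the constant-growth DDM: r = D₁/P₀ + g.
r = 3.2300 / 41.77 + 0.0391 = 0.07733 + 0.0391 = 0.11643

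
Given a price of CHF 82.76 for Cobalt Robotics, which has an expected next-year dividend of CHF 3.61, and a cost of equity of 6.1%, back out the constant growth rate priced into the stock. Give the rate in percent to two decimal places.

From P₀ = D₁/(r − g), the implied growth is g = r − D₁/P₀.
g = 0.061 − 3.61/82.76 = 0.061 − 0.04362 = 0.01738

1.74%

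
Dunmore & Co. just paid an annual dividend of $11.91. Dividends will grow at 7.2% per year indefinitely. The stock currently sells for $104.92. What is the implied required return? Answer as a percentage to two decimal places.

19.37%

Rearranging the constant-growth DDM: r = D₁/P₀ + g.
D₁ = 11.91 × (1 + 0.072) = 12.7675.
r = 12.7675 / 104.92 + 0.072 = 0.12169 + 0.072 = 0.19369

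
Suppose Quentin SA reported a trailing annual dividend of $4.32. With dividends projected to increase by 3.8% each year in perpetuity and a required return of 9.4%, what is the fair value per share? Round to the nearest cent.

$80.07

Gordon growth model: P₀ = D₁/(r − g). D₁ = 4.32 × (1 + 0.038) = 4.4842.
P₀ = 4.4842 / (0.094 − 0.038) = 4.4842 / 0.056 = 80.0743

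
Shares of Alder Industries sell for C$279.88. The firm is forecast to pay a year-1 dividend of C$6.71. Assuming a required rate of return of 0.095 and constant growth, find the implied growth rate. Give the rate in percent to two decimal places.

From P₀ = D₁/(r − g), the implied growth is g = r − D₁/P₀.
g = 0.095 − 6.71/279.88 = 0.095 − 0.02397 = 0.07103

7.10%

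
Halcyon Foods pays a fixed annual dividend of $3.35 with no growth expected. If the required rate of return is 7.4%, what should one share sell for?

$45.27

Zero-growth DDM (perpetuity): P₀ = D/r = 3.35 / 0.074 = 45.2703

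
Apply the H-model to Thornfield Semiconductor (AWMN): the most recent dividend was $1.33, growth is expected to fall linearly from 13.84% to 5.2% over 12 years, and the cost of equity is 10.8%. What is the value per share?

$37.30

H-model: P₀ = D₀[(1+g_L) + H(g_S−g_L)]/(r−g_L), with H = 12/2 = 6.
P₀ = 1.33 × [(1+0.052) + 6×(0.1384−0.052)] / (0.108−0.052)
   = 1.33 × 1.5704 / 0.056 = 37.2970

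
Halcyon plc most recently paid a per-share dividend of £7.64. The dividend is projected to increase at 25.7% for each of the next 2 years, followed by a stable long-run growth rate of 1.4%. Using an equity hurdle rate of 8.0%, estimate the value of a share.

£178.25

Two-stage DDM. Project D₁…D_2 at 0.257, terminal growth 0.014, discount at r = 0.08.
D_1 = 9.6035
D_2 = 12.0716
Terminal value at t=2: TV = D_3/(r−g) = 12.2406/(0.08−0.014) = 185.4633
P₀ = 9.6035/(1+0.08)^1 + 12.0716/(1+0.08)^2 + 185.4633/(1+0.08)^2 = 178.2464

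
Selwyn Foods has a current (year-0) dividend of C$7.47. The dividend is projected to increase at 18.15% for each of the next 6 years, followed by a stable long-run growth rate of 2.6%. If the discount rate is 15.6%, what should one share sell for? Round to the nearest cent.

C$115.61

Two-stage DDM. Project D₁…D_6 at 0.1815, terminal growth 0.026, discount at r = 0.156.
D_1 = 8.8258
D_2 = 10.4277
D_3 = 12.3203
D_4 = 14.5565
D_5 = 17.1984
D_6 = 20.3200
Terminal value at t=6: TV = D_7/(r−g) = 20.8483/(0.156−0.026) = 160.3714
P₀ = 8.8258/(1+0.156)^1 + 10.4277/(1+0.156)^2 + 12.3203/(1+0.156)^3 + 14.5565/(1+0.156)^4 + 17.1984/(1+0.156)^5 + 20.3200/(1+0.156)^6 + 160.3714/(1+0.156)^6 = 115.6121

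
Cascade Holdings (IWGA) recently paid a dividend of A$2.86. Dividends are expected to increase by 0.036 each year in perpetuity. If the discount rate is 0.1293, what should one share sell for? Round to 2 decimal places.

A$31.76

Gordon growth model: P₀ = D₁/(r − g). D₁ = 2.86 × (1 + 0.036) = 2.9630.
P₀ = 2.9630 / (0.1293 − 0.036) = 2.9630 / 0.0933 = 31.7573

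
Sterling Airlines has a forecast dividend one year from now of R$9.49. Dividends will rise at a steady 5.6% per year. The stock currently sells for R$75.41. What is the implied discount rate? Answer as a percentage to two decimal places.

Rearranging the constant-growth DDM: r = D₁/P₀ + g.
r = 9.4900 / 75.41 + 0.056 = 0.12585 + 0.056 = 0.18185

18.18%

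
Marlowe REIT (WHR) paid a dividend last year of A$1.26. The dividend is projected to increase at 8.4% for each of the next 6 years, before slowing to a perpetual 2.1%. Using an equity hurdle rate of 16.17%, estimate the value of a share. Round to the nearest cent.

Two-stage DDM. Project D₁…D_6 at 0.084, terminal growth 0.021, discount at r = 0.1617.
D_1 = 1.3658
D_2 = 1.4806
D_3 = 1.6049
D_4 = 1.7398
D_5 = 1.8859
D_6 = 2.0443
Terminal value at t=6: TV = D_7/(r−g) = 2.0872/(0.1617−0.021) = 14.8347
P₀ = 1.3658/(1+0.1617)^1 + 1.4806/(1+0.1617)^2 + 1.6049/(1+0.1617)^3 + 1.7398/(1+0.1617)^4 + 1.8859/(1+0.1617)^5 + 2.0443/(1+0.1617)^6 + 14.8347/(1+0.1617)^6 = 12.0103

A$12.01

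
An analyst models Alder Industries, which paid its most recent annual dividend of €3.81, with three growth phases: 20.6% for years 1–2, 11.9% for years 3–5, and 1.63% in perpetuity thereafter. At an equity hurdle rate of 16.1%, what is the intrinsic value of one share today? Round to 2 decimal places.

€45.38

Three-stage DDM. Project D₁…D_5; terminal Gordon value at t=5 with g = 0.0163; discount at r = 0.161.
D_1 = 4.5949
D_2 = 5.5414
D_3 = 6.2008
D_4 = 6.9387
D_5 = 7.7644
TV_5 = 7.8910/(0.161−0.0163) = 54.5335
P₀ = Σ Dₜ/(1+r)ᵗ + TV_5/(1+r)^5 = 45.3834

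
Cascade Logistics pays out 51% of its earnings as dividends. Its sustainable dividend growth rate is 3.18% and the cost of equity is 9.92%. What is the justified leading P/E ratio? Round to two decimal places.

Justified leading P/E = b/(r−g) = 0.51/(0.0992−0.0318) = 7.5668

7.57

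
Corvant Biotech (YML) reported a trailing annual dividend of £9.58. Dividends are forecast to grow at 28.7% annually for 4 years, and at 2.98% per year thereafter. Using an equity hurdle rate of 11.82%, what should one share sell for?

£250.97

Two-stage DDM. Project D₁…D_4 at 0.287, terminal growth 0.0298, discount at r = 0.1182.
D_1 = 12.3295
D_2 = 15.8680
D_3 = 20.4221
D_4 = 26.2833
Terminal value at t=4: TV = D_5/(r−g) = 27.0665/(0.1182−0.0298) = 306.1825
P₀ = 12.3295/(1+0.1182)^1 + 15.8680/(1+0.1182)^2 + 20.4221/(1+0.1182)^3 + 26.2833/(1+0.1182)^4 + 306.1825/(1+0.1182)^4 = 250.9749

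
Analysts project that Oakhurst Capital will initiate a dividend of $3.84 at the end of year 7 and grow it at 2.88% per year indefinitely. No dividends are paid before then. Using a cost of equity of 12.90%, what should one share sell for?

Deferred-dividend DDM. At t=6 the remaining stream is a growing perpetuity with first payment D_7 = 3.84.
V_6 = D_7/(r−g) = 3.84/(0.129−0.0288) = 38.3234
P₀ = V_6/(1+r)^6 = 38.3234/(1+0.129)^6 = 18.5055

$18.51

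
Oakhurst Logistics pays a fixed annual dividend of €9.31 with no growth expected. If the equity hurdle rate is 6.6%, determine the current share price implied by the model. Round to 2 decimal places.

Zero-growth DDM (perpetuity): P₀ = D/r = 9.31 / 0.066 = 141.0606

€141.06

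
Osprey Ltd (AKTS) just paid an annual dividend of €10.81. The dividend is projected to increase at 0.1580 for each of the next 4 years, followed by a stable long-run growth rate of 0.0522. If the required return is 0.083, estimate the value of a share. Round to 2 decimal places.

€533.98

Two-stage DDM. Project D₁…D_4 at 0.158, terminal growth 0.0522, discount at r = 0.083.
D_1 = 12.5180
D_2 = 14.4958
D_3 = 16.7862
D_4 = 19.4384
Terminal value at t=4: TV = D_5/(r−g) = 20.4531/(0.083−0.0522) = 664.0603
P₀ = 12.5180/(1+0.083)^1 + 14.4958/(1+0.083)^2 + 16.7862/(1+0.083)^3 + 19.4384/(1+0.083)^4 + 664.0603/(1+0.083)^4 = 533.9810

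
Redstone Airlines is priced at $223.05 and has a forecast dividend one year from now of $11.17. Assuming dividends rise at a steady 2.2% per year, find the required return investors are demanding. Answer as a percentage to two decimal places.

7.21%

Rearranging the constant-growth DDM: r = D₁/P₀ + g.
r = 11.1700 / 223.05 + 0.022 = 0.05008 + 0.022 = 0.07208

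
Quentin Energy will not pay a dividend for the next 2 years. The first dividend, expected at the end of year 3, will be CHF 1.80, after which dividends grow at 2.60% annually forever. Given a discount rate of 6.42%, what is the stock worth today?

Deferred-dividend DDM. At t=2 the remaining stream is a growing perpetuity with first payment D_3 = 1.80.
V_2 = D_3/(r−g) = 1.80/(0.0642−0.026) = 47.1204
P₀ = V_2/(1+r)^2 = 47.1204/(1+0.0642)^2 = 41.6066

CHF 41.61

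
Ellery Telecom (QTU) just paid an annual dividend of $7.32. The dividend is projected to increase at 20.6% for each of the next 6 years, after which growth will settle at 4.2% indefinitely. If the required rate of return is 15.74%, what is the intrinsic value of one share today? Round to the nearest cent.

$135.44

Two-stage DDM. Project D₁…D_6 at 0.206, terminal growth 0.042, discount at r = 0.1574.
D_1 = 8.8279
D_2 = 10.6465
D_3 = 12.8396
D_4 = 15.4846
D_5 = 18.6744
D_6 = 22.5214
Terminal value at t=6: TV = D_7/(r−g) = 23.4673/(0.1574−0.042) = 203.3559
P₀ = 8.8279/(1+0.1574)^1 + 10.6465/(1+0.1574)^2 + 12.8396/(1+0.1574)^3 + 15.4846/(1+0.1574)^4 + 18.6744/(1+0.1574)^5 + 22.5214/(1+0.1574)^6 + 203.3559/(1+0.1574)^6 = 135.4432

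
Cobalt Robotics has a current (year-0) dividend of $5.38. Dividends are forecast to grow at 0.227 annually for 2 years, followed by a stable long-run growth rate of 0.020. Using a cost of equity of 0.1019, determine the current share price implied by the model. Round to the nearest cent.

Two-stage DDM. Project D₁…D_2 at 0.227, terminal growth 0.02, discount at r = 0.1019.
D_1 = 6.6013
D_2 = 8.0997
Terminal value at t=2: TV = D_3/(r−g) = 8.2617/(0.1019−0.02) = 100.8760
P₀ = 6.6013/(1+0.1019)^1 + 8.0997/(1+0.1019)^2 + 100.8760/(1+0.1019)^2 = 95.7430

$95.74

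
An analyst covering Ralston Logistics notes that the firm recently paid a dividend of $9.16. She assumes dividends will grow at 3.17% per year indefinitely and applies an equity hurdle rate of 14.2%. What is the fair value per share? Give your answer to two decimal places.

$85.68

Gordon growth model: P₀ = D₁/(r − g). D₁ = 9.16 × (1 + 0.0317) = 9.4504.
P₀ = 9.4504 / (0.142 − 0.0317) = 9.4504 / 0.1103 = 85.6788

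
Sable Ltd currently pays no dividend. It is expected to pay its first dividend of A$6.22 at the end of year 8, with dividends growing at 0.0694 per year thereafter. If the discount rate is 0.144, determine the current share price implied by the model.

Deferred-dividend DDM. At t=7 the remaining stream is a growing perpetuity with first payment D_8 = 6.22.
V_7 = D_8/(r−g) = 6.22/(0.144−0.0694) = 83.3780
P₀ = V_7/(1+r)^7 = 83.3780/(1+0.144)^7 = 32.5139

A$32.51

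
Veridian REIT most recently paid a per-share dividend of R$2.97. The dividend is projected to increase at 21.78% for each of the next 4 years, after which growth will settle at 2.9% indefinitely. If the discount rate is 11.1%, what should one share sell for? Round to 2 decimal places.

Two-stage DDM. Project D₁…D_4 at 0.2178, terminal growth 0.029, discount at r = 0.111.
D_1 = 3.6169
D_2 = 4.4046
D_3 = 5.3639
D_4 = 6.5322
Terminal value at t=4: TV = D_5/(r−g) = 6.7216/(0.111−0.029) = 81.9713
P₀ = 3.6169/(1+0.111)^1 + 4.4046/(1+0.111)^2 + 5.3639/(1+0.111)^3 + 6.5322/(1+0.111)^4 + 81.9713/(1+0.111)^4 = 68.8258

R$68.83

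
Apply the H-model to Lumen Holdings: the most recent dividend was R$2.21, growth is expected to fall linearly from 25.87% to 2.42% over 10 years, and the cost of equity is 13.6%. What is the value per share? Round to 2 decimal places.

R$43.42

H-model: P₀ = D₀[(1+g_L) + H(g_S−g_L)]/(r−g_L), with H = 10/2 = 5.
P₀ = 2.21 × [(1+0.0242) + 5×(0.2587−0.0242)] / (0.136−0.0242)
   = 2.21 × 2.1967 / 0.1118 = 43.4231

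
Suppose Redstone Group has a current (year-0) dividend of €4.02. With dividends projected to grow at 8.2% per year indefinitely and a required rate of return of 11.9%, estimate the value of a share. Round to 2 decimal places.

€117.56

Gordon growth model: P₀ = D₁/(r − g). D₁ = 4.02 × (1 + 0.082) = 4.3496.
P₀ = 4.3496 / (0.119 − 0.082) = 4.3496 / 0.037 = 117.5578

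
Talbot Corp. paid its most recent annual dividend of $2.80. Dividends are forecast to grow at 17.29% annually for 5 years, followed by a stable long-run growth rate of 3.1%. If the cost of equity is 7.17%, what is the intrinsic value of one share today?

Two-stage DDM. Project D₁…D_5 at 0.1729, terminal growth 0.031, discount at r = 0.0717.
D_1 = 3.2841
D_2 = 3.8519
D_3 = 4.5179
D_4 = 5.2991
D_5 = 6.2153
Terminal value at t=5: TV = D_6/(r−g) = 6.4080/(0.0717−0.031) = 157.4444
P₀ = 3.2841/(1+0.0717)^1 + 3.8519/(1+0.0717)^2 + 4.5179/(1+0.0717)^3 + 5.2991/(1+0.0717)^4 + 6.2153/(1+0.0717)^5 + 157.4444/(1+0.0717)^5 = 129.8703

$129.87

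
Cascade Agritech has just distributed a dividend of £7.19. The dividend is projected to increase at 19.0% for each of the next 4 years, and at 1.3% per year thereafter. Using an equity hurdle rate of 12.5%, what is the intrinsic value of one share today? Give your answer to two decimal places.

£114.58

Two-stage DDM. Project D₁…D_4 at 0.19, terminal growth 0.013, discount at r = 0.125.
D_1 = 8.5561
D_2 = 10.1818
D_3 = 12.1163
D_4 = 14.4184
Terminal value at t=4: TV = D_5/(r−g) = 14.6058/(0.125−0.013) = 130.4092
P₀ = 8.5561/(1+0.125)^1 + 10.1818/(1+0.125)^2 + 12.1163/(1+0.125)^3 + 14.4184/(1+0.125)^4 + 130.4092/(1+0.125)^4 = 114.5751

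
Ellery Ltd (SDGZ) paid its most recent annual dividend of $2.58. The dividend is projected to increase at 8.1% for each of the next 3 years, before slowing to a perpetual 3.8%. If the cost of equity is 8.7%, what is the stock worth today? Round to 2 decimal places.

Two-stage DDM. Project D₁…D_3 at 0.081, terminal growth 0.038, discount at r = 0.087.
D_1 = 2.7890
D_2 = 3.0149
D_3 = 3.2591
Terminal value at t=3: TV = D_4/(r−g) = 3.3829/(0.087−0.038) = 69.0396
P₀ = 2.7890/(1+0.087)^1 + 3.0149/(1+0.087)^2 + 3.2591/(1+0.087)^3 + 69.0396/(1+0.087)^3 = 61.4087

$61.41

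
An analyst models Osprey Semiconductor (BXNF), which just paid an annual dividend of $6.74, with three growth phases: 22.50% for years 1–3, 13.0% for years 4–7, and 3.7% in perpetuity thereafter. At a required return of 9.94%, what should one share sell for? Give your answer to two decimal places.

Three-stage DDM. Project D₁…D_7; terminal Gordon value at t=7 with g = 0.037; discount at r = 0.0994.
D_1 = 8.2565
D_2 = 10.1142
D_3 = 12.3899
D_4 = 14.0006
D_5 = 15.8207
D_6 = 17.8774
D_7 = 20.2014
TV_7 = 20.9489/(0.0994−0.037) = 335.7191
P₀ = Σ Dₜ/(1+r)ᵗ + TV_7/(1+r)^7 = 238.1025

$238.10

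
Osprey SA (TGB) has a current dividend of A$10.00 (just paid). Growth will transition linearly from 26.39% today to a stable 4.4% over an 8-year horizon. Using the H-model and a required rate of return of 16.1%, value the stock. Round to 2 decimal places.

H-model: P₀ = D₀[(1+g_L) + H(g_S−g_L)]/(r−g_L), with H = 8/2 = 4.
P₀ = 10.00 × [(1+0.044) + 4×(0.2639−0.044)] / (0.161−0.044)
   = 10.00 × 1.9236 / 0.117 = 164.4103

A$164.41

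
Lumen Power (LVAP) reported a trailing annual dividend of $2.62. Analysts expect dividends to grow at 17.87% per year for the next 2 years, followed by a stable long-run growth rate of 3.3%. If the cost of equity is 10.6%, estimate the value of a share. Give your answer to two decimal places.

$47.88

Two-stage DDM. Project D₁…D_2 at 0.1787, terminal growth 0.033, discount at r = 0.106.
D_1 = 3.0882
D_2 = 3.6401
Terminal value at t=2: TV = D_3/(r−g) = 3.7602/(0.106−0.033) = 51.5093
P₀ = 3.0882/(1+0.106)^1 + 3.6401/(1+0.106)^2 + 51.5093/(1+0.106)^2 = 47.8770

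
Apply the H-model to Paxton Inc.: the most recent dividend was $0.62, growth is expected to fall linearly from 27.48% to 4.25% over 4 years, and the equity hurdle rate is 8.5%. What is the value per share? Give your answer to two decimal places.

$21.99

H-model: P₀ = D₀[(1+g_L) + H(g_S−g_L)]/(r−g_L), with H = 4/2 = 2.
P₀ = 0.62 × [(1+0.0425) + 2×(0.2748−0.0425)] / (0.085−0.0425)
   = 0.62 × 1.5071 / 0.0425 = 21.9859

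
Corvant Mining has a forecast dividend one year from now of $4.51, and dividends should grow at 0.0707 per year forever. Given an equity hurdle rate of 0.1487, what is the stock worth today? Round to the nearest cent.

$57.82

Gordon growth model: P₀ = D₁/(r − g), with D₁ = 4.51 given directly.
P₀ = 4.5100 / (0.1487 − 0.0707) = 4.5100 / 0.078 = 57.8205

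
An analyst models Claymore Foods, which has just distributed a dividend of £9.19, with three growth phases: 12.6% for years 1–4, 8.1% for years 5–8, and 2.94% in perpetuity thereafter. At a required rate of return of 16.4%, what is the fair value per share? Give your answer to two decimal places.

Three-stage DDM. Project D₁…D_8; terminal Gordon value at t=8 with g = 0.0294; discount at r = 0.164.
D_1 = 10.3479
D_2 = 11.6518
D_3 = 13.1199
D_4 = 14.7730
D_5 = 15.9696
D_6 = 17.2632
D_7 = 18.6615
D_8 = 20.1731
TV_8 = 20.7662/(0.164−0.0294) = 154.2805
P₀ = Σ Dₜ/(1+r)ᵗ + TV_8/(1+r)^8 = 106.4836

£106.48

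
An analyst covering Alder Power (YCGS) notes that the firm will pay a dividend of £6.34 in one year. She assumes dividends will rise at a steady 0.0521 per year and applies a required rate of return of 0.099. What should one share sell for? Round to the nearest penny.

£135.18

Gordon growth model: P₀ = D₁/(r − g), with D₁ = 6.34 given directly.
P₀ = 6.3400 / (0.099 − 0.0521) = 6.3400 / 0.0469 = 135.1812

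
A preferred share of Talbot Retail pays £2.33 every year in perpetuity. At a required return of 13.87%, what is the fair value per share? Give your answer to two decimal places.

£16.80

Zero-growth DDM (perpetuity): P₀ = D/r = 2.33 / 0.1387 = 16.7988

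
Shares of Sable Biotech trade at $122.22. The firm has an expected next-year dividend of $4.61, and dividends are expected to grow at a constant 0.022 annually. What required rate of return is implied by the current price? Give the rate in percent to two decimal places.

5.97%

Rearranging the constant-growth DDM: r = D₁/P₀ + g.
r = 4.6100 / 122.22 + 0.022 = 0.03772 + 0.022 = 0.05972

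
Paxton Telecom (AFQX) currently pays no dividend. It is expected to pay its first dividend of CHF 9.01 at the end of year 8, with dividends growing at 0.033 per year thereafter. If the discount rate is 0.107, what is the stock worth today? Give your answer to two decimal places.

Deferred-dividend DDM. At t=7 the remaining stream is a growing perpetuity with first payment D_8 = 9.01.
V_7 = D_8/(r−g) = 9.01/(0.107−0.033) = 121.7568
P₀ = V_7/(1+r)^7 = 121.7568/(1+0.107)^7 = 59.7668

CHF 59.77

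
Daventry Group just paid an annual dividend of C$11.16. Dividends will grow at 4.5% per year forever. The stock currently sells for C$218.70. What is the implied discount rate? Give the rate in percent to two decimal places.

9.83%

Rearranging the constant-growth DDM: r = D₁/P₀ + g.
D₁ = 11.16 × (1 + 0.045) = 11.6622.
r = 11.6622 / 218.70 + 0.045 = 0.05333 + 0.045 = 0.09833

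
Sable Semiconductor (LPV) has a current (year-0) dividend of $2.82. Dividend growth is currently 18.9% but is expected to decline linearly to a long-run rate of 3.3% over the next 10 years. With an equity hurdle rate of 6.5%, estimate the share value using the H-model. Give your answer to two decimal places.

$159.77

H-model: P₀ = D₀[(1+g_L) + H(g_S−g_L)]/(r−g_L), with H = 10/2 = 5.
P₀ = 2.82 × [(1+0.033) + 5×(0.189−0.033)] / (0.065−0.033)
   = 2.82 × 1.8130 / 0.032 = 159.7706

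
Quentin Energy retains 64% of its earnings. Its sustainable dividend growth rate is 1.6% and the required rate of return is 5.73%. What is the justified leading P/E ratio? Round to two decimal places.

8.72

Payout ratio b = 1 − 0.64 = 0.36.
Justified leading P/E = b/(r−g) = 0.36/(0.0573−0.016) = 8.7167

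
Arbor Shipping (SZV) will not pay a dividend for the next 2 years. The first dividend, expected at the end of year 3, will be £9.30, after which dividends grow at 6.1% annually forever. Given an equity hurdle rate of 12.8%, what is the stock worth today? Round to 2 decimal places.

£109.09

Deferred-dividend DDM. At t=2 the remaining stream is a growing perpetuity with first payment D_3 = 9.30.
V_2 = D_3/(r−g) = 9.30/(0.128−0.061) = 138.8060
P₀ = V_2/(1+r)^2 = 138.8060/(1+0.128)^2 = 109.0913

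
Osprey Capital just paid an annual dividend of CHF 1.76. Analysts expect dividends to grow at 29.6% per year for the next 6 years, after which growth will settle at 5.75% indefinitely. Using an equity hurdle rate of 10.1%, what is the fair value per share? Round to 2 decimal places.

CHF 133.24

Two-stage DDM. Project D₁…D_6 at 0.296, terminal growth 0.0575, discount at r = 0.101.
D_1 = 2.2810
D_2 = 2.9561
D_3 = 3.8311
D_4 = 4.9652
D_5 = 6.4348
D_6 = 8.3396
Terminal value at t=6: TV = D_7/(r−g) = 8.8191/(0.101−0.0575) = 202.7374
P₀ = 2.2810/(1+0.101)^1 + 2.9561/(1+0.101)^2 + 3.8311/(1+0.101)^3 + 4.9652/(1+0.101)^4 + 6.4348/(1+0.101)^5 + 8.3396/(1+0.101)^6 + 202.7374/(1+0.101)^6 = 133.2369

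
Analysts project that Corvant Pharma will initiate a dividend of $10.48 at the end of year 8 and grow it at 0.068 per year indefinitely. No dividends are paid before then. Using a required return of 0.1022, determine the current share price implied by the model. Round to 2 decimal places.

Deferred-dividend DDM. At t=7 the remaining stream is a growing perpetuity with first payment D_8 = 10.48.
V_7 = D_8/(r−g) = 10.48/(0.1022−0.068) = 306.4327
P₀ = V_7/(1+r)^7 = 306.4327/(1+0.1022)^7 = 155.0645

$155.06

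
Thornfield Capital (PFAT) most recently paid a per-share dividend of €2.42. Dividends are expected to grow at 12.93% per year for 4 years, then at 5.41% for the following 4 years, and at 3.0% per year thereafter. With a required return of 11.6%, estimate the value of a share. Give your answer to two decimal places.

Three-stage DDM. Project D₁…D_8; terminal Gordon value at t=8 with g = 0.03; discount at r = 0.116.
D_1 = 2.7329
D_2 = 3.0863
D_3 = 3.4853
D_4 = 3.9360
D_5 = 4.1489
D_6 = 4.3734
D_7 = 4.6100
D_8 = 4.8594
TV_8 = 5.0052/(0.116−0.03) = 58.1994
P₀ = Σ Dₜ/(1+r)ᵗ + TV_8/(1+r)^8 = 42.9784

€42.98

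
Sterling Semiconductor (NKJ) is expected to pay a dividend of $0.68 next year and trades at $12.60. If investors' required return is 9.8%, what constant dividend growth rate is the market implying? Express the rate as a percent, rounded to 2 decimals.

4.40%

From P₀ = D₁/(r − g), the implied growth is g = r − D₁/P₀.
g = 0.098 − 0.68/12.60 = 0.098 − 0.05397 = 0.04403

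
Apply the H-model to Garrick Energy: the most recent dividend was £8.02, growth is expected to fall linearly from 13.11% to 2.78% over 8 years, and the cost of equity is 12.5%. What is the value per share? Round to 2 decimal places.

H-model: P₀ = D₀[(1+g_L) + H(g_S−g_L)]/(r−g_L), with H = 8/2 = 4.
P₀ = 8.02 × [(1+0.0278) + 4×(0.1311−0.0278)] / (0.125−0.0278)
   = 8.02 × 1.4410 / 0.0972 = 118.8973

£118.90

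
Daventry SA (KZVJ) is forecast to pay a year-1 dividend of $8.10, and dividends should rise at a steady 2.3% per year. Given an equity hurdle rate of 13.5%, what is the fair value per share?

$72.32

Gordon growth model: P₀ = D₁/(r − g), with D₁ = 8.10 given directly.
P₀ = 8.1000 / (0.135 − 0.023) = 8.1000 / 0.112 = 72.3214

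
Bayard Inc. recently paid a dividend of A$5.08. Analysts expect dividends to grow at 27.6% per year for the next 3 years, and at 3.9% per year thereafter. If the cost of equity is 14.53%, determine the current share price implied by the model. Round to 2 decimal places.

Two-stage DDM. Project D₁…D_3 at 0.276, terminal growth 0.039, discount at r = 0.1453.
D_1 = 6.4821
D_2 = 8.2711
D_3 = 10.5540
Terminal value at t=3: TV = D_4/(r−g) = 10.9656/(0.1453−0.039) = 103.1568
P₀ = 6.4821/(1+0.1453)^1 + 8.2711/(1+0.1453)^2 + 10.5540/(1+0.1453)^3 + 103.1568/(1+0.1453)^3 = 87.6563

A$87.66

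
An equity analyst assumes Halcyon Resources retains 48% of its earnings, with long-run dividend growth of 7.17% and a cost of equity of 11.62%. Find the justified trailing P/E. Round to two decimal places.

12.52

Payout ratio b = 1 − 0.48 = 0.52.
Justified trailing P/E = b(1+g)/(r−g) = 0.52×(1+0.0717)/(0.1162−0.0717) = 12.5232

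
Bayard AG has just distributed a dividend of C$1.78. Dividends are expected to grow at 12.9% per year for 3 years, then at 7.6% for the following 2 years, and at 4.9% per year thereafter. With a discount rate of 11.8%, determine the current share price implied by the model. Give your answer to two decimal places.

C$34.72

Three-stage DDM. Project D₁…D_5; terminal Gordon value at t=5 with g = 0.049; discount at r = 0.118.
D_1 = 2.0096
D_2 = 2.2689
D_3 = 2.5615
D_4 = 2.7562
D_5 = 2.9657
TV_5 = 3.1110/(0.118−0.049) = 45.0871
P₀ = Σ Dₜ/(1+r)ᵗ + TV_5/(1+r)^5 = 34.7212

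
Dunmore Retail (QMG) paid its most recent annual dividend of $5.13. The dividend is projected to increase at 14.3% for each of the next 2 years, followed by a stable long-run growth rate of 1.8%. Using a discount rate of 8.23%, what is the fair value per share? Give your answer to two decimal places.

$101.72

Two-stage DDM. Project D₁…D_2 at 0.143, terminal growth 0.018, discount at r = 0.0823.
D_1 = 5.8636
D_2 = 6.7021
Terminal value at t=2: TV = D_3/(r−g) = 6.8227/(0.0823−0.018) = 106.1076
P₀ = 5.8636/(1+0.0823)^1 + 6.7021/(1+0.0823)^2 + 106.1076/(1+0.0823)^2 = 101.7232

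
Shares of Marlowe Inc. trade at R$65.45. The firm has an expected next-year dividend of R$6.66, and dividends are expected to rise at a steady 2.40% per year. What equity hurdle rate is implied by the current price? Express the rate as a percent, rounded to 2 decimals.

12.58%

Rearranging the constant-growth DDM: r = D₁/P₀ + g.
r = 6.6600 / 65.45 + 0.024 = 0.10176 + 0.024 = 0.12576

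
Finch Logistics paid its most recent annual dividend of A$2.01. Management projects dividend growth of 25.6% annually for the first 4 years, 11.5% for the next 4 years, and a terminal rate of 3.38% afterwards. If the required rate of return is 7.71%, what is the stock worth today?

Three-stage DDM. Project D₁…D_8; terminal Gordon value at t=8 with g = 0.0338; discount at r = 0.0771.
D_1 = 2.5246
D_2 = 3.1708
D_3 = 3.9826
D_4 = 5.0021
D_5 = 5.5774
D_6 = 6.2188
D_7 = 6.9339
D_8 = 7.7313
TV_8 = 7.9926/(0.0771−0.0338) = 184.5877
P₀ = Σ Dₜ/(1+r)ᵗ + TV_8/(1+r)^8 = 130.0964

A$130.10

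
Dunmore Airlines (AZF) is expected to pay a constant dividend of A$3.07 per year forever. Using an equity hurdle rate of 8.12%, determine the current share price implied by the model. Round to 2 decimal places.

Zero-growth DDM (perpetuity): P₀ = D/r = 3.07 / 0.0812 = 37.8079

A$37.81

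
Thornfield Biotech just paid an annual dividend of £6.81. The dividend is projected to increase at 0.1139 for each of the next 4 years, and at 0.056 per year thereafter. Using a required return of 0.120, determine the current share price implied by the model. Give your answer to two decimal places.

Two-stage DDM. Project D₁…D_4 at 0.1139, terminal growth 0.056, discount at r = 0.12.
D_1 = 7.5857
D_2 = 8.4497
D_3 = 9.4121
D_4 = 10.4841
Terminal value at t=4: TV = D_5/(r−g) = 11.0712/(0.12−0.056) = 172.9880
P₀ = 7.5857/(1+0.12)^1 + 8.4497/(1+0.12)^2 + 9.4121/(1+0.12)^3 + 10.4841/(1+0.12)^4 + 172.9880/(1+0.12)^4 = 136.8081

£136.81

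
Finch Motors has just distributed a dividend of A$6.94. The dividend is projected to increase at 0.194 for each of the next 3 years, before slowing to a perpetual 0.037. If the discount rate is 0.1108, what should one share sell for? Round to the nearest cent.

Two-stage DDM. Project D₁…D_3 at 0.194, terminal growth 0.037, discount at r = 0.1108.
D_1 = 8.2864
D_2 = 9.8939
D_3 = 11.8133
Terminal value at t=3: TV = D_4/(r−g) = 12.2504/(0.1108−0.037) = 165.9949
P₀ = 8.2864/(1+0.1108)^1 + 9.8939/(1+0.1108)^2 + 11.8133/(1+0.1108)^3 + 165.9949/(1+0.1108)^3 = 145.2095

A$145.21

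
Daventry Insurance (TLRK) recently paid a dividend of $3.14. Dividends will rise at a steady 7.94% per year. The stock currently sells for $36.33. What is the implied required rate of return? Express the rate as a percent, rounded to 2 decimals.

17.27%

Rearranging the constant-growth DDM: r = D₁/P₀ + g.
D₁ = 3.14 × (1 + 0.0794) = 3.3893.
r = 3.3893 / 36.33 + 0.0794 = 0.09329 + 0.0794 = 0.17269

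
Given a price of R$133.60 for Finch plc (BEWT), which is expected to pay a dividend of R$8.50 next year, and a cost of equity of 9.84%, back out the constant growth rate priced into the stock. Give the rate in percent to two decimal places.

From P₀ = D₁/(r − g), the implied growth is g = r − D₁/P₀.
g = 0.0984 − 8.50/133.60 = 0.0984 − 0.06362 = 0.03478

3.48%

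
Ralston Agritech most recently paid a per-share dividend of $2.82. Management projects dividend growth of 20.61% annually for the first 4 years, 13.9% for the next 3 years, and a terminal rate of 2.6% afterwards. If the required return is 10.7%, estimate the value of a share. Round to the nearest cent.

Three-stage DDM. Project D₁…D_7; terminal Gordon value at t=7 with g = 0.026; discount at r = 0.107.
D_1 = 3.4012
D_2 = 4.1022
D_3 = 4.9477
D_4 = 5.9674
D_5 = 6.7968
D_6 = 7.7416
D_7 = 8.8177
TV_7 = 9.0469/(0.107−0.026) = 111.6904
P₀ = Σ Dₜ/(1+r)ᵗ + TV_7/(1+r)^7 = 81.4899

$81.49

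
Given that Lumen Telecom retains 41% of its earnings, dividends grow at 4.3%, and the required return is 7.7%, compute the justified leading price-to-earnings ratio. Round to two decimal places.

Payout ratio b = 1 − 0.41 = 0.59.
Justified leading P/E = b/(r−g) = 0.59/(0.077−0.043) = 17.3529

17.35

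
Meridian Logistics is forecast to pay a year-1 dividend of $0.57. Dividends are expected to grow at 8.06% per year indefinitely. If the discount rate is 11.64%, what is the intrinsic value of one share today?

Gordon growth model: P₀ = D₁/(r − g), with D₁ = 0.57 given directly.
P₀ = 0.5700 / (0.1164 − 0.0806) = 0.5700 / 0.0358 = 15.9218

$15.92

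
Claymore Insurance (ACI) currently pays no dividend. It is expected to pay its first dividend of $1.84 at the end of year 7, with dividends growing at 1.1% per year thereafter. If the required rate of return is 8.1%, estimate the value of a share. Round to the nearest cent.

$16.47

Deferred-dividend DDM. At t=6 the remaining stream is a growing perpetuity with first payment D_7 = 1.84.
V_6 = D_7/(r−g) = 1.84/(0.081−0.011) = 26.2857
P₀ = V_6/(1+r)^6 = 26.2857/(1+0.081)^6 = 16.4727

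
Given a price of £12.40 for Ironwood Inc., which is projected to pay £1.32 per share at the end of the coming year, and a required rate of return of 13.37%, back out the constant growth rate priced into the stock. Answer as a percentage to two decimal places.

From P₀ = D₁/(r − g), the implied growth is g = r − D₁/P₀.
g = 0.1337 − 1.32/12.40 = 0.1337 − 0.10645 = 0.02725

2.72%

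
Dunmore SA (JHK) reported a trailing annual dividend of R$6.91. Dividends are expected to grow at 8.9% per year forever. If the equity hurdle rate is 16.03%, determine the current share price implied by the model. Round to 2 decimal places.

Gordon growth model: P₀ = D₁/(r − g). D₁ = 6.91 × (1 + 0.089) = 7.5250.
P₀ = 7.5250 / (0.1603 − 0.089) = 7.5250 / 0.0713 = 105.5398

R$105.54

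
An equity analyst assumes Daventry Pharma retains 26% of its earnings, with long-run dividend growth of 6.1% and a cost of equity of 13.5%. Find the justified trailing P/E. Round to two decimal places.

10.61

Payout ratio b = 1 − 0.26 = 0.74.
Justified trailing P/E = b(1+g)/(r−g) = 0.74×(1+0.061)/(0.135−0.061) = 10.6100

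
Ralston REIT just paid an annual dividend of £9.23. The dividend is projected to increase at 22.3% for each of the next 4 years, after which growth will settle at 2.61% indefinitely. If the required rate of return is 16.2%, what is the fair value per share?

Two-stage DDM. Project D₁…D_4 at 0.223, terminal growth 0.0261, discount at r = 0.162.
D_1 = 11.2883
D_2 = 13.8056
D_3 = 16.8842
D_4 = 20.6494
Terminal value at t=4: TV = D_5/(r−g) = 21.1884/(0.162−0.0261) = 155.9114
P₀ = 11.2883/(1+0.162)^1 + 13.8056/(1+0.162)^2 + 16.8842/(1+0.162)^3 + 20.6494/(1+0.162)^4 + 155.9114/(1+0.162)^4 = 127.5436

£127.54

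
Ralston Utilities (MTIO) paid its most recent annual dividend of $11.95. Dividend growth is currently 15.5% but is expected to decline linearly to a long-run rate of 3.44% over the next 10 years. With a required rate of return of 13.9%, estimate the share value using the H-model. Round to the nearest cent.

$187.06

H-model: P₀ = D₀[(1+g_L) + H(g_S−g_L)]/(r−g_L), with H = 10/2 = 5.
P₀ = 11.95 × [(1+0.0344) + 5×(0.155−0.0344)] / (0.139−0.0344)
   = 11.95 × 1.6374 / 0.1046 = 187.0643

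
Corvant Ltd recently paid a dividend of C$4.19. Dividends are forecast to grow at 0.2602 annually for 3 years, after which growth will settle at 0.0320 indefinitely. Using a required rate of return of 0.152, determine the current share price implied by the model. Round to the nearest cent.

C$62.25

Two-stage DDM. Project D₁…D_3 at 0.2602, terminal growth 0.032, discount at r = 0.152.
D_1 = 5.2802
D_2 = 6.6542
D_3 = 8.3856
Terminal value at t=3: TV = D_4/(r−g) = 8.6539/(0.152−0.032) = 72.1159
P₀ = 5.2802/(1+0.152)^1 + 6.6542/(1+0.152)^2 + 8.3856/(1+0.152)^3 + 72.1159/(1+0.152)^3 = 62.2534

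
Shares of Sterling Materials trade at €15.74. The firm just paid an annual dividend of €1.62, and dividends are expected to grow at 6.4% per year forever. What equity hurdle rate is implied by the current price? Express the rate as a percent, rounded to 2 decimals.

Rearranging the constant-growth DDM: r = D₁/P₀ + g.
D₁ = 1.62 × (1 + 0.064) = 1.7237.
r = 1.7237 / 15.74 + 0.064 = 0.10951 + 0.064 = 0.17351

17.35%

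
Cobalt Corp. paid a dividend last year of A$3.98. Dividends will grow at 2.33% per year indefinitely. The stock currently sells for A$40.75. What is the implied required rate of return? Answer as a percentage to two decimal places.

Rearranging the constant-growth DDM: r = D₁/P₀ + g.
D₁ = 3.98 × (1 + 0.0233) = 4.0727.
r = 4.0727 / 40.75 + 0.0233 = 0.09994 + 0.0233 = 0.12324

12.32%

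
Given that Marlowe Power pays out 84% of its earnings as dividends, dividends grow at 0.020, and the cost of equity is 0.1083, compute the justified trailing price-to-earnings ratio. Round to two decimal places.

Justified trailing P/E = b(1+g)/(r−g) = 0.84×(1+0.02)/(0.1083−0.02) = 9.7033

9.70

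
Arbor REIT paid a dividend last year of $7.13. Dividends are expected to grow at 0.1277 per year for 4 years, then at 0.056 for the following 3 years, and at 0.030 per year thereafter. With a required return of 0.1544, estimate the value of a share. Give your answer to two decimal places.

$84.40

Three-stage DDM. Project D₁…D_7; terminal Gordon value at t=7 with g = 0.03; discount at r = 0.1544.
D_1 = 8.0405
D_2 = 9.0673
D_3 = 10.2252
D_4 = 11.5309
D_5 = 12.1766
D_6 = 12.8585
D_7 = 13.5786
TV_7 = 13.9860/(0.1544−0.03) = 112.4275
P₀ = Σ Dₜ/(1+r)ᵗ + TV_7/(1+r)^7 = 84.4021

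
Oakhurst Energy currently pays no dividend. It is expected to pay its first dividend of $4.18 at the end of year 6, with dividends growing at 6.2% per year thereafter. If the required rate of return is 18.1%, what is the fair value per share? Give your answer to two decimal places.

$15.29

Deferred-dividend DDM. At t=5 the remaining stream is a growing perpetuity with first payment D_6 = 4.18.
V_5 = D_6/(r−g) = 4.18/(0.181−0.062) = 35.1261
P₀ = V_5/(1+r)^5 = 35.1261/(1+0.181)^5 = 15.2890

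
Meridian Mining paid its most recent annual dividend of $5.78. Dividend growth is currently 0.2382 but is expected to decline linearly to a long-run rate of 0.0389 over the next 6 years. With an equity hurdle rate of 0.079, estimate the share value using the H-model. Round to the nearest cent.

H-model: P₀ = D₀[(1+g_L) + H(g_S−g_L)]/(r−g_L), with H = 6/2 = 3.
P₀ = 5.78 × [(1+0.0389) + 3×(0.2382−0.0389)] / (0.079−0.0389)
   = 5.78 × 1.6368 / 0.0401 = 235.9278

$235.93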